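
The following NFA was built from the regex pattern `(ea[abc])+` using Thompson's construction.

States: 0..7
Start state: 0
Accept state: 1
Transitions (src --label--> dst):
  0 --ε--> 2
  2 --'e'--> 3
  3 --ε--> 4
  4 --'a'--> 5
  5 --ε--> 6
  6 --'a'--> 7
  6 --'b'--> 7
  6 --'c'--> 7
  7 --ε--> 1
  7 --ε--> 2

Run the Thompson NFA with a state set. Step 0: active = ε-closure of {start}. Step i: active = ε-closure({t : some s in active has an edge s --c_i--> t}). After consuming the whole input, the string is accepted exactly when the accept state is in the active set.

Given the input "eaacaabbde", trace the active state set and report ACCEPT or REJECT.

Answer: REJECT

Steps:
S₀ = ε-closure({0}) = {0,2}
'e' @ 1: {3,4}
'a' @ 2: {5,6}
'a' @ 3: {1,2,7}  ✓accept
'c' @ 4: {}  — no active states
rest 'aabbde' ignored (set empty)
after full input: {}  (accept=1 not in)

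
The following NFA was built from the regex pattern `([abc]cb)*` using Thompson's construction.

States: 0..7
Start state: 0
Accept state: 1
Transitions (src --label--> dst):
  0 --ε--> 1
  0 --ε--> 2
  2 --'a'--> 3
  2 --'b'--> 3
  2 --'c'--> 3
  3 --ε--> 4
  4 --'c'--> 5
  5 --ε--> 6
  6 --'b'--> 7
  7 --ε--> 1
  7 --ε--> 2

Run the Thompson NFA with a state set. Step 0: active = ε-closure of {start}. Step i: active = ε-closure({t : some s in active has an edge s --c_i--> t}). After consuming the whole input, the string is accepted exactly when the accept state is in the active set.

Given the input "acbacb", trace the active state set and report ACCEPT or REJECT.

initial (ε-close {0}): {0,1,2}
'a' @ 1: {3,4}
'c' @ 2: {5,6}
'b' @ 3: {1,2,7}  [accepting]
'a' @ 4: {3,4}
'c' @ 5: {5,6}
'b' @ 6: {1,2,7}  [accepting]
end set {1,2,7} — state 1 in

Answer: ACCEPT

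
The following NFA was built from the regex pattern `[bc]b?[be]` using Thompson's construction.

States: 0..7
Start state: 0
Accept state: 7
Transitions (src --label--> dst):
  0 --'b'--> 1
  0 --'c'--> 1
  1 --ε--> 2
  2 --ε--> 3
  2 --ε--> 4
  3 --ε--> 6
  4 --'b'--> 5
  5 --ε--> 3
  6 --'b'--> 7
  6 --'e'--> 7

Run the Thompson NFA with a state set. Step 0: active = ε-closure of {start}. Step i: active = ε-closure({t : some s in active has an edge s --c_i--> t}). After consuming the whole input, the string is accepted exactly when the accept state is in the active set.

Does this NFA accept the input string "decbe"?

Answer: REJECT

Steps:
initial (ε-close {0}): {0}
'd' @ 1: {}  — no active states
rest 'ecbe' ignored (set empty)
after full input: {}  (accept=7 not in)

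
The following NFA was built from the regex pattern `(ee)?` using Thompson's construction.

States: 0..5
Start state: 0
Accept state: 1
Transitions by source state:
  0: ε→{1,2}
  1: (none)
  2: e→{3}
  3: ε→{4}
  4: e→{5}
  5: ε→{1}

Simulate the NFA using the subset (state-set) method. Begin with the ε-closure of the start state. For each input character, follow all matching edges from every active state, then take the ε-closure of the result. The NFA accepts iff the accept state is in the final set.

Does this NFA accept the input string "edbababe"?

Answer: REJECT

Steps:
initial (ε-close {0}): {0,1,2}
'e' @ 1: {3,4}
'd' @ 2: {}  — dead — no transitions
rest 'bababe' ignored (set empty)
after full input: {}  (accept=1 not in)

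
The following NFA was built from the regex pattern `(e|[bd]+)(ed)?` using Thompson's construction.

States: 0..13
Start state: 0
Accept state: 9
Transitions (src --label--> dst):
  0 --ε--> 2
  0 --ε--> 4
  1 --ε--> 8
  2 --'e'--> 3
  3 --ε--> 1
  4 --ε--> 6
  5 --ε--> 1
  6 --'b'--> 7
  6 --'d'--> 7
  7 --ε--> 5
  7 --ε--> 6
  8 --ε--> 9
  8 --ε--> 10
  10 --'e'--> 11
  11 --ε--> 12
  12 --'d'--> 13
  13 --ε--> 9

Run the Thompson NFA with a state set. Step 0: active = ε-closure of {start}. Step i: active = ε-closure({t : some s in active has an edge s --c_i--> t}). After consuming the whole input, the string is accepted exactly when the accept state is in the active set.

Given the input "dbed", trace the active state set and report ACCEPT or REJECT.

S₀ = ε-closure({0}) = {0,2,4,6}
'd' @ 1: {1,5,6,7,8,9,10}  [accepting]
'b' @ 2: {1,5,6,7,8,9,10}  [accepting]
'e' @ 3: {11,12}
'd' @ 4: {9,13}  [accepting]
after full input: {9,13}  (accept=9 in)

Answer: ACCEPT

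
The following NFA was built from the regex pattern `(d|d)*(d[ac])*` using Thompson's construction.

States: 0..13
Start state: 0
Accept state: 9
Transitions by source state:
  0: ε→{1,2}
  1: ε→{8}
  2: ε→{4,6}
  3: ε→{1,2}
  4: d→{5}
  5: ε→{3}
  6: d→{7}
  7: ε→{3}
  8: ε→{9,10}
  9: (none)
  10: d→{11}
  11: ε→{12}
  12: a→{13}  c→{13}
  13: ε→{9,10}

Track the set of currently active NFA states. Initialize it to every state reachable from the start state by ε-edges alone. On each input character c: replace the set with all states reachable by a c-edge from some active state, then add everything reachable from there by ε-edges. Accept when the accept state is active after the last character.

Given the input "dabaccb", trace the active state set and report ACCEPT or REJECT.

S₀ = ε-closure({0}) = {0,1,2,4,6,8,9,10}
'd' @ 1: {1,2,3,4,5,6,7,8,9,10,11,12}  [accepting]
'a' @ 2: {9,10,13}  [accepting]
'b' @ 3: {}  — state set empty
rest 'accb' ignored (set empty)
after full input: {}  (accept=9 not in)

Answer: REJECT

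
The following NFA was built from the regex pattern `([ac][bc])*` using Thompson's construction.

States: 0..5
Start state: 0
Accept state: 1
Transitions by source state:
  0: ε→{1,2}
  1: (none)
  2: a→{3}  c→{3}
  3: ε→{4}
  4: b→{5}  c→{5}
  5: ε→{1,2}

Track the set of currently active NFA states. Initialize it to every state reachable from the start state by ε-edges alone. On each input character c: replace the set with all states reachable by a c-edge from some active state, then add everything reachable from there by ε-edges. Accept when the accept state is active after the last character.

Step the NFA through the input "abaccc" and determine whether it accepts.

initial (ε-close {0}): {0,1,2}
'a' @ 1: {3,4}
'b' @ 2: {1,2,5}  (accept∈set)
'a' @ 3: {3,4}
'c' @ 4: {1,2,5}  (accept∈set)
'c' @ 5: {3,4}
'c' @ 6: {1,2,5}  (accept∈set)
final: {1,2,5}; accept 1 in set

Answer: ACCEPT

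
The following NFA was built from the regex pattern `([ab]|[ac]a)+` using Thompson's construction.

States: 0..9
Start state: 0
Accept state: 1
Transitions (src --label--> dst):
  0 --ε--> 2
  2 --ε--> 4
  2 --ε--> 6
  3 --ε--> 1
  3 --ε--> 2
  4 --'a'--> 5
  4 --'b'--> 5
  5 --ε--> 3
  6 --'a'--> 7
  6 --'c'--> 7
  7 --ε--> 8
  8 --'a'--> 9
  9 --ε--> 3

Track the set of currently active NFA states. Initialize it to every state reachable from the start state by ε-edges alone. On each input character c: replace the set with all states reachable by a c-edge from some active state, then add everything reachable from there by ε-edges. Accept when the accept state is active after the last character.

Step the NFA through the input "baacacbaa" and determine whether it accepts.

start: ε-closure({0}) = {0,2,4,6}
'b' @ 1: {1,2,3,4,5,6}  ✓accept
'a' @ 2: {1,2,3,4,5,6,7,8}  ✓accept
'a' @ 3: {1,2,3,4,5,6,7,8,9}  ✓accept
'c' @ 4: {7,8}
'a' @ 5: {1,2,3,4,6,9}  ✓accept
'c' @ 6: {7,8}
'b' @ 7: {}  — dead — no transitions
rest 'aa' ignored (set empty)
final: {}; accept 1 not in set

Answer: REJECT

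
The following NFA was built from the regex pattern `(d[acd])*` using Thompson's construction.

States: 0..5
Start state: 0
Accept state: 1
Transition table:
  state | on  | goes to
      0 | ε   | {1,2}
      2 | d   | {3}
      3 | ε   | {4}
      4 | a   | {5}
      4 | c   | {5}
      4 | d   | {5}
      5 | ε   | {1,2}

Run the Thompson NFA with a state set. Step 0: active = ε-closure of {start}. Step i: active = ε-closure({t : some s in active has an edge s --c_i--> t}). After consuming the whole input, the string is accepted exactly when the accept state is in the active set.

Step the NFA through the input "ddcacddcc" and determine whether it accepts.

S₀ = ε-closure({0}) = {0,1,2}
'd' @ 1: {3,4}
'd' @ 2: {1,2,5}  ✓accept
'c' @ 3: {}  — dead — no transitions
rest 'acddcc' ignored (set empty)
end set {} — state 1 not in

Answer: REJECT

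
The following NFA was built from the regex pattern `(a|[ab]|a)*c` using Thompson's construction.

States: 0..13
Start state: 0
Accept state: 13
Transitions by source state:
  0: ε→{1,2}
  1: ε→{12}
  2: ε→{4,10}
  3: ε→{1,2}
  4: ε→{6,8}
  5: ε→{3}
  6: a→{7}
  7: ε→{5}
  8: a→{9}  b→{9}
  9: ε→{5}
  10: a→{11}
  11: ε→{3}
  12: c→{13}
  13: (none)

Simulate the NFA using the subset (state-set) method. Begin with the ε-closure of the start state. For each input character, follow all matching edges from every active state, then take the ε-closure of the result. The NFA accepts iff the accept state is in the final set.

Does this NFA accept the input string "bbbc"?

S₀ = ε-closure({0}) = {0,1,2,4,6,8,10,12}
'b' @ 1: {1,2,3,4,5,6,8,9,10,12}
'b' @ 2: {1,2,3,4,5,6,8,9,10,12}
'b' @ 3: {1,2,3,4,5,6,8,9,10,12}
'c' @ 4: {13}  ✓accept
end set {13} — state 13 in

Answer: ACCEPT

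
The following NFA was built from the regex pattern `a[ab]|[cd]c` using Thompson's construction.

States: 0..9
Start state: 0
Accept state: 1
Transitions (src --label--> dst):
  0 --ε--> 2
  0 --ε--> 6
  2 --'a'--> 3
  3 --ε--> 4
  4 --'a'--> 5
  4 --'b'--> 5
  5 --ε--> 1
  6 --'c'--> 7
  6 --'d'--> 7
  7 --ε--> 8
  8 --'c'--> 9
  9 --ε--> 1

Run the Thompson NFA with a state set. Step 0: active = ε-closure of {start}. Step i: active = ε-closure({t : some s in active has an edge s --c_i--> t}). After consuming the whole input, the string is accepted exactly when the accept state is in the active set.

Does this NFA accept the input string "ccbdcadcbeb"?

start: ε-closure({0}) = {0,2,6}
'c' @ 1: {7,8}
'c' @ 2: {1,9}  [accepting]
'b' @ 3: {}  — no active states
rest 'dcadcbeb' ignored (set empty)
end set {} — state 1 not in

Answer: REJECT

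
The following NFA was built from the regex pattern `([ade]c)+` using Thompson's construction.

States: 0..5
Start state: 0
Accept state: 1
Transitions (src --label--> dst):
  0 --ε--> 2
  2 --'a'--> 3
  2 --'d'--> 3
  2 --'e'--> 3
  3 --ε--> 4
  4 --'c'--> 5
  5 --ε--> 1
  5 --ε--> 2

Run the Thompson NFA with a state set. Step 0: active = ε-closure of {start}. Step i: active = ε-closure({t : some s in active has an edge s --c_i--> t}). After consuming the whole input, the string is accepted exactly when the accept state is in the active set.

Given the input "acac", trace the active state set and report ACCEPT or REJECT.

Answer: ACCEPT

Steps:
initial (ε-close {0}): {0,2}
'a' @ 1: {3,4}
'c' @ 2: {1,2,5}  [accepting]
'a' @ 3: {3,4}
'c' @ 4: {1,2,5}  [accepting]
final: {1,2,5}; accept 1 in set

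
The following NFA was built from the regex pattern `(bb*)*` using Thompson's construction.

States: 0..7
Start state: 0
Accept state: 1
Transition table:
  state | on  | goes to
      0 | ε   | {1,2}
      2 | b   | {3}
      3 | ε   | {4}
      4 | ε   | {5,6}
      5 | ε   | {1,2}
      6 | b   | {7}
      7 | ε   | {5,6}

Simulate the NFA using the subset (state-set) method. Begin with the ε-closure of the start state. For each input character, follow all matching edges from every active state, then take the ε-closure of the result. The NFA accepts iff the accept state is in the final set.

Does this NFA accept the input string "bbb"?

S₀ = ε-closure({0}) = {0,1,2}
'b' @ 1: {1,2,3,4,5,6}  ✓accept
'b' @ 2: {1,2,3,4,5,6,7}  ✓accept
'b' @ 3: {1,2,3,4,5,6,7}  ✓accept
end set {1,2,3,4,5,6,7} — state 1 in

Answer: ACCEPT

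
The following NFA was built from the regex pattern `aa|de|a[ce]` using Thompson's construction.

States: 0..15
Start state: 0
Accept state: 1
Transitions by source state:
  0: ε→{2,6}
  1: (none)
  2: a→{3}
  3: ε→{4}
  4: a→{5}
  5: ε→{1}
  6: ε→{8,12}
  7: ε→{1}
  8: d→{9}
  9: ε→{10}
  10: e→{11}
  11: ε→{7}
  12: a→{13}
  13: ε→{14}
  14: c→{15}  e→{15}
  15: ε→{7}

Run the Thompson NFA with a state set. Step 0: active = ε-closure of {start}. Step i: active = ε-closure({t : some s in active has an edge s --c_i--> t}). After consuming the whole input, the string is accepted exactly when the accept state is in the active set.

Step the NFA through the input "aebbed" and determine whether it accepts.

Answer: REJECT

Trace:
initial (ε-close {0}): {0,2,6,8,12}
'a' @ 1: {3,4,13,14}
'e' @ 2: {1,7,15}  (accept∈set)
'b' @ 3: {}  — dead — no transitions
rest 'bed' ignored (set empty)
end set {} — state 1 not in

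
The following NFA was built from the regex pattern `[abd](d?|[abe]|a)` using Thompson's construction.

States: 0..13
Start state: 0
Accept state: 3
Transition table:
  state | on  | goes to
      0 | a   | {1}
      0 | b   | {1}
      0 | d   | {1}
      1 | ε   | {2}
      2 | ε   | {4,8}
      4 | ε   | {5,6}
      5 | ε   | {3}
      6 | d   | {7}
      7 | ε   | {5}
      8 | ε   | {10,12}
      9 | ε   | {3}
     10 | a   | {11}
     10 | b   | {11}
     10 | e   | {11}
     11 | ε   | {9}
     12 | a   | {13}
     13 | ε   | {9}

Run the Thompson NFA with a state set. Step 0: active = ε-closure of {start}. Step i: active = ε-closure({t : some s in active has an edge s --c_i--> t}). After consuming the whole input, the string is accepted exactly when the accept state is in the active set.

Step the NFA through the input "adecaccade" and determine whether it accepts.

Answer: REJECT

Trace:
start: ε-closure({0}) = {0}
'a' @ 1: {1,2,3,4,5,6,8,10,12}  (accept∈set)
'd' @ 2: {3,5,7}  (accept∈set)
'e' @ 3: {}  — state set empty
rest 'caccade' ignored (set empty)
end set {} — state 3 not in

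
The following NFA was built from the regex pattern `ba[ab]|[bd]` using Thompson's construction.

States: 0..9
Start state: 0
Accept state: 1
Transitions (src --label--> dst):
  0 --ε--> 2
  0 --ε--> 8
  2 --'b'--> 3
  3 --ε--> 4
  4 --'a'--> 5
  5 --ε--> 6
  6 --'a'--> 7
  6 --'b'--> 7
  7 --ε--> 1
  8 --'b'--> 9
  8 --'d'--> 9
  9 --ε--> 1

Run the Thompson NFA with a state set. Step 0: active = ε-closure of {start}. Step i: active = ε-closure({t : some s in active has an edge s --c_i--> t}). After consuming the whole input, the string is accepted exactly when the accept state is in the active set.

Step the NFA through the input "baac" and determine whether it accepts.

initial (ε-close {0}): {0,2,8}
'b' @ 1: {1,3,4,9}  (accept∈set)
'a' @ 2: {5,6}
'a' @ 3: {1,7}  (accept∈set)
'c' @ 4: {}  — dead — no transitions
end set {} — state 1 not in

Answer: REJECT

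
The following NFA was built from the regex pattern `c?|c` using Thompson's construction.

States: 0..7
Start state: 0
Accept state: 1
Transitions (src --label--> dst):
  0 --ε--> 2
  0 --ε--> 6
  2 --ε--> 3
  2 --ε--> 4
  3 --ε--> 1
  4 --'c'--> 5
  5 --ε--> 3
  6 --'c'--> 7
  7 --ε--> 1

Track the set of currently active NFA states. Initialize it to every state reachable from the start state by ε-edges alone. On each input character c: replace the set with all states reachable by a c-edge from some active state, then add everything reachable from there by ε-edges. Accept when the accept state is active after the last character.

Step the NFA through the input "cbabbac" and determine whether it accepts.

Answer: REJECT

Trace:
S₀ = ε-closure({0}) = {0,1,2,3,4,6}
'c' @ 1: {1,3,5,7}  [accepting]
'b' @ 2: {}  — no active states
rest 'abbac' ignored (set empty)
after full input: {}  (accept=1 not in)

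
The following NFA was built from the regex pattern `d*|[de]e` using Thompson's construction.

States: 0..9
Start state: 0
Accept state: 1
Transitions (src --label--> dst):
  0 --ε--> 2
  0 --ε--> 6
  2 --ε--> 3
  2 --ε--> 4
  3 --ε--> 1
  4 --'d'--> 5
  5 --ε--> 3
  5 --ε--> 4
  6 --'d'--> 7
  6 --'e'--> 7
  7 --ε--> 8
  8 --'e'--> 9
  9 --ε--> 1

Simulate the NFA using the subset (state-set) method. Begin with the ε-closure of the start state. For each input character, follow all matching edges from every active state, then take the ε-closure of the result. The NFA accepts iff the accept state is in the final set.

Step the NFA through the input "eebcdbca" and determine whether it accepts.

initial (ε-close {0}): {0,1,2,3,4,6}
'e' @ 1: {7,8}
'e' @ 2: {1,9}  (accept∈set)
'b' @ 3: {}  — dead — no transitions
rest 'cdbca' ignored (set empty)
end set {} — state 1 not in

Answer: REJECT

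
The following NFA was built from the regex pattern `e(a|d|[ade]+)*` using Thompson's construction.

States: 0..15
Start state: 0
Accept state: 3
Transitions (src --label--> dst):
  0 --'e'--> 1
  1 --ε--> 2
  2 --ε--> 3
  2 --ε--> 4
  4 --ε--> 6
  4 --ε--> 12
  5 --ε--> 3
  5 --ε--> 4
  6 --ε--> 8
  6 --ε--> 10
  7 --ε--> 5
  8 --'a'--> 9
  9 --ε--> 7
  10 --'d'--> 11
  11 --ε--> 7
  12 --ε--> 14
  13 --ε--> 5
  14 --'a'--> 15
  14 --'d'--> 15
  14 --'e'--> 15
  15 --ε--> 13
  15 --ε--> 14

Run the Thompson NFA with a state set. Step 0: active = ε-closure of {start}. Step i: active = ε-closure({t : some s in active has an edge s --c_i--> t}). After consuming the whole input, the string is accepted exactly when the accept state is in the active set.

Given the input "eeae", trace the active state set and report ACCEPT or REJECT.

start: ε-closure({0}) = {0}
'e' @ 1: {1,2,3,4,6,8,10,12,14}  ✓accept
'e' @ 2: {3,4,5,6,8,10,12,13,14,15}  ✓accept
'a' @ 3: {3,4,5,6,7,8,9,10,12,13,14,15}  ✓accept
'e' @ 4: {3,4,5,6,8,10,12,13,14,15}  ✓accept
end set {3,4,5,6,8,10,12,13,14,15} — state 3 in

Answer: ACCEPT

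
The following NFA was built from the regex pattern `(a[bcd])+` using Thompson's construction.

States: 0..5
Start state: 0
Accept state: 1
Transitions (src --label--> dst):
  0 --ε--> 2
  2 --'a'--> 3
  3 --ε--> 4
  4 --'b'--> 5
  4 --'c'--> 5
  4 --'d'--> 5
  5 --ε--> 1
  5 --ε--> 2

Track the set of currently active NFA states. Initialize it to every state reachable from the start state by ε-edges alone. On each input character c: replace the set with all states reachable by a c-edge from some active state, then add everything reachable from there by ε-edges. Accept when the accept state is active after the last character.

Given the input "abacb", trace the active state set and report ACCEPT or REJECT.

start: ε-closure({0}) = {0,2}
'a' @ 1: {3,4}
'b' @ 2: {1,2,5}  [accepting]
'a' @ 3: {3,4}
'c' @ 4: {1,2,5}  [accepting]
'b' @ 5: {}  — no active states
end set {} — state 1 not in

Answer: REJECT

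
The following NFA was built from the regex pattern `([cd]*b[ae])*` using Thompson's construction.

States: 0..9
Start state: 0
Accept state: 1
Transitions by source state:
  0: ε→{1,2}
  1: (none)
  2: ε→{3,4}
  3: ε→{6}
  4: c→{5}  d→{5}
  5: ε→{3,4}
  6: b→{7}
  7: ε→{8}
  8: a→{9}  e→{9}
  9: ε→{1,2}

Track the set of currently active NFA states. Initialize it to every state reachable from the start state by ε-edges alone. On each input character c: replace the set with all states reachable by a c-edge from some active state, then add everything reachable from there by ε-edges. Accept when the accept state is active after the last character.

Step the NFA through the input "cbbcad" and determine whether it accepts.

initial (ε-close {0}): {0,1,2,3,4,6}
'c' @ 1: {3,4,5,6}
'b' @ 2: {7,8}
'b' @ 3: {}  — dead — no transitions
rest 'cad' ignored (set empty)
final: {}; accept 1 not in set

Answer: REJECT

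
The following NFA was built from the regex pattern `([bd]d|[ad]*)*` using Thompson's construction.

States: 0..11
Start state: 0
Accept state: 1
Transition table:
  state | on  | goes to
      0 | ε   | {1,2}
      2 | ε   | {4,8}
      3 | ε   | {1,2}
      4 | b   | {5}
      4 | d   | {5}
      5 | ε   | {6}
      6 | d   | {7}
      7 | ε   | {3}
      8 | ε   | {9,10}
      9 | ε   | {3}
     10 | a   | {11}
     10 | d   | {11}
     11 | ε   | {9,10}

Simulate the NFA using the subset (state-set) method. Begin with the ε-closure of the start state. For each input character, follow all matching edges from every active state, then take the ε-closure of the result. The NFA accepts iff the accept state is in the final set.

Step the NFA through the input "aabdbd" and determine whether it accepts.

start: ε-closure({0}) = {0,1,2,3,4,8,9,10}
'a' @ 1: {1,2,3,4,8,9,10,11}  ✓accept
'a' @ 2: {1,2,3,4,8,9,10,11}  ✓accept
'b' @ 3: {5,6}
'd' @ 4: {1,2,3,4,7,8,9,10}  ✓accept
'b' @ 5: {5,6}
'd' @ 6: {1,2,3,4,7,8,9,10}  ✓accept
final: {1,2,3,4,7,8,9,10}; accept 1 in set

Answer: ACCEPT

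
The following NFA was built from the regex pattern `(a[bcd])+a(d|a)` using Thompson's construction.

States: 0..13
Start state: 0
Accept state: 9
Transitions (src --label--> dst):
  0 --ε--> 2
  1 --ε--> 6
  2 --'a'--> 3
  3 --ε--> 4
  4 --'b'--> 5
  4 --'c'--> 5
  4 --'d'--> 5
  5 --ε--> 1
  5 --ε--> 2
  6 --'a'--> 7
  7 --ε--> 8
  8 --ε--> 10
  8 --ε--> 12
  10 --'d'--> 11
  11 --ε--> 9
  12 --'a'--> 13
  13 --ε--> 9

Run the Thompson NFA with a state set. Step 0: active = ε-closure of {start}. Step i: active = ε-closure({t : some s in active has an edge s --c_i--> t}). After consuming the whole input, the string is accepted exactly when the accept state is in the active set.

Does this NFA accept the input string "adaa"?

Answer: ACCEPT

Derivation:
initial (ε-close {0}): {0,2}
'a' @ 1: {3,4}
'd' @ 2: {1,2,5,6}
'a' @ 3: {3,4,7,8,10,12}
'a' @ 4: {9,13}  ✓accept
final: {9,13}; accept 9 in set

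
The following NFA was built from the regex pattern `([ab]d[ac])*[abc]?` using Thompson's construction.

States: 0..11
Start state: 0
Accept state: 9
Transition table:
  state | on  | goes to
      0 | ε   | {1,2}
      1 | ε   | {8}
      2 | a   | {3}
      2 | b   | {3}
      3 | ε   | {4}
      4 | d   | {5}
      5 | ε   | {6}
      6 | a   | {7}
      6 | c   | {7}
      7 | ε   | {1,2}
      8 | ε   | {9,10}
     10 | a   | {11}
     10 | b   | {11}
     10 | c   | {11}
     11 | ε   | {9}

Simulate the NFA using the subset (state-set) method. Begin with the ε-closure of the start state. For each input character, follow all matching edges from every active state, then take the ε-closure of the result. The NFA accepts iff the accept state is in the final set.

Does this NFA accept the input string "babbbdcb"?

Answer: REJECT

Steps:
start: ε-closure({0}) = {0,1,2,8,9,10}
'b' @ 1: {3,4,9,11}  ✓accept
'a' @ 2: {}  — dead — no transitions
rest 'bbbdcb' ignored (set empty)
after full input: {}  (accept=9 not in)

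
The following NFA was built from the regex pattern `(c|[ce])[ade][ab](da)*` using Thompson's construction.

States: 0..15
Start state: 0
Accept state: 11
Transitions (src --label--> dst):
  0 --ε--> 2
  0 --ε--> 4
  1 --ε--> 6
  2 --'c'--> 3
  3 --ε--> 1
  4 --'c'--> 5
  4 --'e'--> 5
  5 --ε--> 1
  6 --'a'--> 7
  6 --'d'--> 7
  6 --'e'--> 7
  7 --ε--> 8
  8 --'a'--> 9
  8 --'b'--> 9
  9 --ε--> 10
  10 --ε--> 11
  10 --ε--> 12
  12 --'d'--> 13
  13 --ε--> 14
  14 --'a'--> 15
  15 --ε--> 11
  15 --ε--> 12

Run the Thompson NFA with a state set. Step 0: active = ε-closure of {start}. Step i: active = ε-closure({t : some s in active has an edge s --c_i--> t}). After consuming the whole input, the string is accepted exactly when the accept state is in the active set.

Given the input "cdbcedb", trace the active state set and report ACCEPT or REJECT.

initial (ε-close {0}): {0,2,4}
'c' @ 1: {1,3,5,6}
'd' @ 2: {7,8}
'b' @ 3: {9,10,11,12}  (accept∈set)
'c' @ 4: {}  — no active states
rest 'edb' ignored (set empty)
after full input: {}  (accept=11 not in)

Answer: REJECT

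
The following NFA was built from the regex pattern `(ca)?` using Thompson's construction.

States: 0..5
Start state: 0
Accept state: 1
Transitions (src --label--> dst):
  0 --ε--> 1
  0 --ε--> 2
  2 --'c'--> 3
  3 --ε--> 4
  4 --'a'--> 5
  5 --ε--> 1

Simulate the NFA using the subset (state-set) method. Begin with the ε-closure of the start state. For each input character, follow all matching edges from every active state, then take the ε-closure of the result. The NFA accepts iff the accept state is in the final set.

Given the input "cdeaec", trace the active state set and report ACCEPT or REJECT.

Answer: REJECT

Derivation:
S₀ = ε-closure({0}) = {0,1,2}
'c' @ 1: {3,4}
'd' @ 2: {}  — no active states
rest 'eaec' ignored (set empty)
end set {} — state 1 not in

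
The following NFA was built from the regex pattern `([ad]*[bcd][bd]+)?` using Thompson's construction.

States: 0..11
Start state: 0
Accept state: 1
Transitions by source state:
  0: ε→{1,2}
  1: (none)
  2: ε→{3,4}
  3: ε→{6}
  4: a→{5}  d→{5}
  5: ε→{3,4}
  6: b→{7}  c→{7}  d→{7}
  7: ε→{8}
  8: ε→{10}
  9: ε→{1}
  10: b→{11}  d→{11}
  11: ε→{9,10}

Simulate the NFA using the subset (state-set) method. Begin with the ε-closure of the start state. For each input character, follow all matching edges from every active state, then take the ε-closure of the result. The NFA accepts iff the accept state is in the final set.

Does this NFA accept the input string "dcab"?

start: ε-closure({0}) = {0,1,2,3,4,6}
'd' @ 1: {3,4,5,6,7,8,10}
'c' @ 2: {7,8,10}
'a' @ 3: {}  — state set empty
rest 'b' ignored (set empty)
final: {}; accept 1 not in set

Answer: REJECT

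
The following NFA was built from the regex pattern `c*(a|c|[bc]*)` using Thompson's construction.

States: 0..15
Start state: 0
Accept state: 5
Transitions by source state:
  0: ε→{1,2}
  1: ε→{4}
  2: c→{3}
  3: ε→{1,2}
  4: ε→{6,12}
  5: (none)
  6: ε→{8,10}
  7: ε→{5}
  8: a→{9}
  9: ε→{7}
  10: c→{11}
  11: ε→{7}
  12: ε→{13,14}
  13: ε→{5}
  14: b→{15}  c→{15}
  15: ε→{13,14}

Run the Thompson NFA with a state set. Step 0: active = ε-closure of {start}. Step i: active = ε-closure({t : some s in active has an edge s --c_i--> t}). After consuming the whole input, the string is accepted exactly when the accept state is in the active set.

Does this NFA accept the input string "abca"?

Answer: REJECT

Steps:
S₀ = ε-closure({0}) = {0,1,2,4,5,6,8,10,12,13,14}
'a' @ 1: {5,7,9}  [accepting]
'b' @ 2: {}  — no active states
rest 'ca' ignored (set empty)
after full input: {}  (accept=5 not in)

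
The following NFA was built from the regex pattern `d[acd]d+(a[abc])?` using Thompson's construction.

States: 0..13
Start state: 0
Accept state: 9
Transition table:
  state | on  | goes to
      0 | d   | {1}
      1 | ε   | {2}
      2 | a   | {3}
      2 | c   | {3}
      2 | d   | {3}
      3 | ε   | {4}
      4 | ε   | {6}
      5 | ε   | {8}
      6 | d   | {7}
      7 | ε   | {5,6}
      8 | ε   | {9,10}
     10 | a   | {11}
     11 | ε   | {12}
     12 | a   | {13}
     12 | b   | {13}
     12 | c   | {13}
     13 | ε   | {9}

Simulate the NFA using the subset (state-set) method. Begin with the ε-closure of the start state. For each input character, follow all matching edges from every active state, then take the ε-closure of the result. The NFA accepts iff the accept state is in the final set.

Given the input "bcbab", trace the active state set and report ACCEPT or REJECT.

start: ε-closure({0}) = {0}
'b' @ 1: {}  — no active states
rest 'cbab' ignored (set empty)
end set {} — state 9 not in

Answer: REJECT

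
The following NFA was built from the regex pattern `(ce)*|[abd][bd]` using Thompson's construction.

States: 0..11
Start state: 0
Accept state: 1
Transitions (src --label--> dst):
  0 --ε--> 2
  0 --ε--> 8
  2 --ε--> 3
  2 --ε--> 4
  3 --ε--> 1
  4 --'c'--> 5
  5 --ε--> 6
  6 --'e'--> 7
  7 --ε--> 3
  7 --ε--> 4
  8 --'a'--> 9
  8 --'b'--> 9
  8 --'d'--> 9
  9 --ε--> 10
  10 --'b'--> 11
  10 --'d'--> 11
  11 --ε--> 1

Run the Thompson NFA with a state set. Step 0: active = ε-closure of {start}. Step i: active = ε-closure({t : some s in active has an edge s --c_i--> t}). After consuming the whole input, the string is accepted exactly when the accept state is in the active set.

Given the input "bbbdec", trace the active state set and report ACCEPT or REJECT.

Answer: REJECT

Derivation:
S₀ = ε-closure({0}) = {0,1,2,3,4,8}
'b' @ 1: {9,10}
'b' @ 2: {1,11}  [accepting]
'b' @ 3: {}  — state set empty
rest 'dec' ignored (set empty)
after full input: {}  (accept=1 not in)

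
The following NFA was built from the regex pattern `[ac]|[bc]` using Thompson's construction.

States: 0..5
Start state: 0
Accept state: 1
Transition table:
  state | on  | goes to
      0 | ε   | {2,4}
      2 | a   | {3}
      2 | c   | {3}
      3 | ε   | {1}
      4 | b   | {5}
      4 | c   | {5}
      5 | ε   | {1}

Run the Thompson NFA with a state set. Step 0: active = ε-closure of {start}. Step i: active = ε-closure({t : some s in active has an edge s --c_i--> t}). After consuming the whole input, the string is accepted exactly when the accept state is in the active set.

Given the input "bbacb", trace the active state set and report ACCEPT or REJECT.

Answer: REJECT

Derivation:
S₀ = ε-closure({0}) = {0,2,4}
'b' @ 1: {1,5}  (accept∈set)
'b' @ 2: {}  — no active states
rest 'acb' ignored (set empty)
final: {}; accept 1 not in set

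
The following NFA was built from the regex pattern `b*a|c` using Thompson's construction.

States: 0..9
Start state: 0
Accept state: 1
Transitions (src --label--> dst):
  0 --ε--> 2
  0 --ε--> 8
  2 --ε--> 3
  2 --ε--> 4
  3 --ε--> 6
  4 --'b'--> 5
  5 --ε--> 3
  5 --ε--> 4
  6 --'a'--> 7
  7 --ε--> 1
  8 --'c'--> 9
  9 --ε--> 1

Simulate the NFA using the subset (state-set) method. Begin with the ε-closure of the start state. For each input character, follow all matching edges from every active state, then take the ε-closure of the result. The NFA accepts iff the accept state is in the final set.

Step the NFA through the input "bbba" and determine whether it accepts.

Answer: ACCEPT

Derivation:
S₀ = ε-closure({0}) = {0,2,3,4,6,8}
'b' @ 1: {3,4,5,6}
'b' @ 2: {3,4,5,6}
'b' @ 3: {3,4,5,6}
'a' @ 4: {1,7}  [accepting]
final: {1,7}; accept 1 in set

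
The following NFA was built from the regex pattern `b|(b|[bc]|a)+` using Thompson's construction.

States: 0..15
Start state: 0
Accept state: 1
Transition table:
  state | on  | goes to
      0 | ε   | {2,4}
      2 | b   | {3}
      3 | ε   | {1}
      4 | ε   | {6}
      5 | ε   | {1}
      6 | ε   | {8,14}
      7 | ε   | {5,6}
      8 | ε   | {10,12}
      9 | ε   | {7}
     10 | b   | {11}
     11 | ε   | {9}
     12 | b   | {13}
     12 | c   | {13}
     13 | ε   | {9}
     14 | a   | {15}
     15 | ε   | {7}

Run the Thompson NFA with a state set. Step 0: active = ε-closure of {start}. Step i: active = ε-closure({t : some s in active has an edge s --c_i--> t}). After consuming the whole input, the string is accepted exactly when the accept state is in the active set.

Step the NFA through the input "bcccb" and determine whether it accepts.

initial (ε-close {0}): {0,2,4,6,8,10,12,14}
'b' @ 1: {1,3,5,6,7,8,9,10,11,12,13,14}  ✓accept
'c' @ 2: {1,5,6,7,8,9,10,12,13,14}  ✓accept
'c' @ 3: {1,5,6,7,8,9,10,12,13,14}  ✓accept
'c' @ 4: {1,5,6,7,8,9,10,12,13,14}  ✓accept
'b' @ 5: {1,5,6,7,8,9,10,11,12,13,14}  ✓accept
after full input: {1,5,6,7,8,9,10,11,12,13,14}  (accept=1 in)

Answer: ACCEPT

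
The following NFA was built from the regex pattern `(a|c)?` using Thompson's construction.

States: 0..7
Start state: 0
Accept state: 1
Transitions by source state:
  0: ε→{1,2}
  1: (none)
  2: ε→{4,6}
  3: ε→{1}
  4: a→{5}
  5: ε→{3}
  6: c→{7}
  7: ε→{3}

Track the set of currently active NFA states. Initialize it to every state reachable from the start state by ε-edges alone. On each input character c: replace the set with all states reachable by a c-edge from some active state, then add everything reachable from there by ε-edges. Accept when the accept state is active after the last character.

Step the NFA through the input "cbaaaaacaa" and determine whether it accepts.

start: ε-closure({0}) = {0,1,2,4,6}
'c' @ 1: {1,3,7}  [accepting]
'b' @ 2: {}  — dead — no transitions
rest 'aaaaacaa' ignored (set empty)
after full input: {}  (accept=1 not in)

Answer: REJECT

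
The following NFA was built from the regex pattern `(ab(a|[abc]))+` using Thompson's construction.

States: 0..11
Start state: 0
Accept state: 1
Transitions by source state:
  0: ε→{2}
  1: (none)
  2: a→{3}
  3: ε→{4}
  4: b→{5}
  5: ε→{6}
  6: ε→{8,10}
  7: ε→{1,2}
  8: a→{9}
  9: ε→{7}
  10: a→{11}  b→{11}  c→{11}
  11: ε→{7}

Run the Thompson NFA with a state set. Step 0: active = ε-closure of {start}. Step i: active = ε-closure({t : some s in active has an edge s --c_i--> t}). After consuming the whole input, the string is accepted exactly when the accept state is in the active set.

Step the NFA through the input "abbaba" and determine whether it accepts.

Answer: ACCEPT

Trace:
start: ε-closure({0}) = {0,2}
'a' @ 1: {3,4}
'b' @ 2: {5,6,8,10}
'b' @ 3: {1,2,7,11}  [accepting]
'a' @ 4: {3,4}
'b' @ 5: {5,6,8,10}
'a' @ 6: {1,2,7,9,11}  [accepting]
end set {1,2,7,9,11} — state 1 in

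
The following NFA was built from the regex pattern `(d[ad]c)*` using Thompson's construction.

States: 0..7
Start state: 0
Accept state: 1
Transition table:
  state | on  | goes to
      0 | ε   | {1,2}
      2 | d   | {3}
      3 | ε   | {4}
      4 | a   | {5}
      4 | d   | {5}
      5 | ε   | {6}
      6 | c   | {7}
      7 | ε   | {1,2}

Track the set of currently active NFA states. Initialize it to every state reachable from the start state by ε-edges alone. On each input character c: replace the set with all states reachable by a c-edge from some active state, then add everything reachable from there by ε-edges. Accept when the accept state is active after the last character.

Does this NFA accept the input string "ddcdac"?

initial (ε-close {0}): {0,1,2}
'd' @ 1: {3,4}
'd' @ 2: {5,6}
'c' @ 3: {1,2,7}  (accept∈set)
'd' @ 4: {3,4}
'a' @ 5: {5,6}
'c' @ 6: {1,2,7}  (accept∈set)
final: {1,2,7}; accept 1 in set

Answer: ACCEPT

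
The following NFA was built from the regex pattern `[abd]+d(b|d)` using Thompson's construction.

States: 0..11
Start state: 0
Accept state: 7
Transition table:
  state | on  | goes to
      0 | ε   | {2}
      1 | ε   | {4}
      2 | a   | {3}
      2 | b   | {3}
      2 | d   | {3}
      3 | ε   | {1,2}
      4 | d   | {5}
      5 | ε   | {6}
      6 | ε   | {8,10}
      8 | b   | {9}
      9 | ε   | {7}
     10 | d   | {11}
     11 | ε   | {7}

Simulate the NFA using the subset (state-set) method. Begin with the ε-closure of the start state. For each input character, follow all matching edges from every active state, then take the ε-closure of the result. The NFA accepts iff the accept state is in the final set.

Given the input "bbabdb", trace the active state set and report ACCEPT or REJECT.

start: ε-closure({0}) = {0,2}
'b' @ 1: {1,2,3,4}
'b' @ 2: {1,2,3,4}
'a' @ 3: {1,2,3,4}
'b' @ 4: {1,2,3,4}
'd' @ 5: {1,2,3,4,5,6,8,10}
'b' @ 6: {1,2,3,4,7,9}  (accept∈set)
after full input: {1,2,3,4,7,9}  (accept=7 in)

Answer: ACCEPT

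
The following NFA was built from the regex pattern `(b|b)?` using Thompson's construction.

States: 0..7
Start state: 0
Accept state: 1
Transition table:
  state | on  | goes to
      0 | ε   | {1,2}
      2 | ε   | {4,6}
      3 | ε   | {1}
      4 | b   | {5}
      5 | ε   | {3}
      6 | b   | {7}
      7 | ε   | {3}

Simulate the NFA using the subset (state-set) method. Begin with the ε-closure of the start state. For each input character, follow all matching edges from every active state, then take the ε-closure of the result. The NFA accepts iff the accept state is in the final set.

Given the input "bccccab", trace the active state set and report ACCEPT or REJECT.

Answer: REJECT

Steps:
start: ε-closure({0}) = {0,1,2,4,6}
'b' @ 1: {1,3,5,7}  [accepting]
'c' @ 2: {}  — state set empty
rest 'cccab' ignored (set empty)
final: {}; accept 1 not in set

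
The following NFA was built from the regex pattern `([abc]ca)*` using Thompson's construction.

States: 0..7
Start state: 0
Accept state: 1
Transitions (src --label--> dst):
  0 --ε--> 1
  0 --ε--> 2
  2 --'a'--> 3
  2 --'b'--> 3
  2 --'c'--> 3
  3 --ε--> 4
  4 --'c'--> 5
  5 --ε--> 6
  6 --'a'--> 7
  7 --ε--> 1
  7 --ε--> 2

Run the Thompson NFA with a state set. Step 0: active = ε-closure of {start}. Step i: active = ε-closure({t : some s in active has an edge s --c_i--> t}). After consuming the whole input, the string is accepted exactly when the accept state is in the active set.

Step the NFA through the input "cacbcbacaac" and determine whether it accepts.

initial (ε-close {0}): {0,1,2}
'c' @ 1: {3,4}
'a' @ 2: {}  — dead — no transitions
rest 'cbcbacaac' ignored (set empty)
end set {} — state 1 not in

Answer: REJECT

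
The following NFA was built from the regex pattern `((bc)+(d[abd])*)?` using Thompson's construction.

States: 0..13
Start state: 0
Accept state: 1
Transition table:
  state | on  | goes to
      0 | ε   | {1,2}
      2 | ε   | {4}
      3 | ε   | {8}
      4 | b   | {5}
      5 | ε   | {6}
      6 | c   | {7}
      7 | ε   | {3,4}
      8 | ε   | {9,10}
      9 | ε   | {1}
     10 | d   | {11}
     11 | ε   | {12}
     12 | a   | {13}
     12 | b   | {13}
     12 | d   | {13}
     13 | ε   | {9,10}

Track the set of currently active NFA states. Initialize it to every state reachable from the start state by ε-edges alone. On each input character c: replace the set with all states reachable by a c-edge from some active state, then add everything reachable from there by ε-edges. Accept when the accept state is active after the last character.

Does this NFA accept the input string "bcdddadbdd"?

Answer: ACCEPT

Trace:
S₀ = ε-closure({0}) = {0,1,2,4}
'b' @ 1: {5,6}
'c' @ 2: {1,3,4,7,8,9,10}  (accept∈set)
'd' @ 3: {11,12}
'd' @ 4: {1,9,10,13}  (accept∈set)
'd' @ 5: {11,12}
'a' @ 6: {1,9,10,13}  (accept∈set)
'd' @ 7: {11,12}
'b' @ 8: {1,9,10,13}  (accept∈set)
'd' @ 9: {11,12}
'd' @ 10: {1,9,10,13}  (accept∈set)
final: {1,9,10,13}; accept 1 in set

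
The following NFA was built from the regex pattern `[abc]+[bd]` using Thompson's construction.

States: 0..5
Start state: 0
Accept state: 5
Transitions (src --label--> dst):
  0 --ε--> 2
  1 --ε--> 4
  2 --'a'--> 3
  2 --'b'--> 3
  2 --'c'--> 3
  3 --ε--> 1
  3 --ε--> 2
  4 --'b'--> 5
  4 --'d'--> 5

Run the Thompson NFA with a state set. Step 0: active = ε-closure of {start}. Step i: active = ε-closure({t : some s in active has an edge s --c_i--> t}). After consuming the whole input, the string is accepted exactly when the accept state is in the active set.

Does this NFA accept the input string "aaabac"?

Answer: REJECT

Trace:
S₀ = ε-closure({0}) = {0,2}
'a' @ 1: {1,2,3,4}
'a' @ 2: {1,2,3,4}
'a' @ 3: {1,2,3,4}
'b' @ 4: {1,2,3,4,5}  [accepting]
'a' @ 5: {1,2,3,4}
'c' @ 6: {1,2,3,4}
end set {1,2,3,4} — state 5 not in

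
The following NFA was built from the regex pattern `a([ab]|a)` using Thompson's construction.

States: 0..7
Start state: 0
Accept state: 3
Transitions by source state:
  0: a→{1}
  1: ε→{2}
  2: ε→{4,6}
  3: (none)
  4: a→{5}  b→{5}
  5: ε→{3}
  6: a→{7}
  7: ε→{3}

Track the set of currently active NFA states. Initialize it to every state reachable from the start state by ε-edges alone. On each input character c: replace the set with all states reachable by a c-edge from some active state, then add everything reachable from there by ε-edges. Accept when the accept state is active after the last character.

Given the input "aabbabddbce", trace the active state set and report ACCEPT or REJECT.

Answer: REJECT

Derivation:
S₀ = ε-closure({0}) = {0}
'a' @ 1: {1,2,4,6}
'a' @ 2: {3,5,7}  [accepting]
'b' @ 3: {}  — state set empty
rest 'babddbce' ignored (set empty)
after full input: {}  (accept=3 not in)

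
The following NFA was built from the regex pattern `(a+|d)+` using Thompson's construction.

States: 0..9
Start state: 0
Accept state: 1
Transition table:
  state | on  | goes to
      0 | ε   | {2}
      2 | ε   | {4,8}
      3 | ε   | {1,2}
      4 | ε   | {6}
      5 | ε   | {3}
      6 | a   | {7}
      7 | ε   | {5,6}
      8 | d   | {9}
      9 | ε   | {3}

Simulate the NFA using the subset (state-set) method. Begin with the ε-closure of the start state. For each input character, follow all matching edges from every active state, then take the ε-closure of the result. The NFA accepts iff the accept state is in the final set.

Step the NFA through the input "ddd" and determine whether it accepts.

start: ε-closure({0}) = {0,2,4,6,8}
'd' @ 1: {1,2,3,4,6,8,9}  [accepting]
'd' @ 2: {1,2,3,4,6,8,9}  [accepting]
'd' @ 3: {1,2,3,4,6,8,9}  [accepting]
after full input: {1,2,3,4,6,8,9}  (accept=1 in)

Answer: ACCEPT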